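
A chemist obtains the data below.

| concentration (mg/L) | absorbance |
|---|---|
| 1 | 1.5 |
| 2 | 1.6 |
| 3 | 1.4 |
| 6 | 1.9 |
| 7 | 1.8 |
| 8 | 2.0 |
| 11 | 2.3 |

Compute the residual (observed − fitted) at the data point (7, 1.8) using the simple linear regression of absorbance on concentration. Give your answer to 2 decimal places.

-0.11

n = 7, Σx = 38, Σy = 12.5, Σxy = 74.2, Σx² = 284
Sxx = Σx² − (Σx)²/n = 284 − 206.285714 = 77.714286
Sxy = Σxy − (Σx)(Σy)/n = 74.2 − 67.857143 = 6.342857
b = Sxy/Sxx = 6.342857/77.714286 = 0.081618
a = ȳ − b·x̄ = 1.785714 − 0.081618·5.428571 = 1.342647
ŷ(7) = 1.342647 + 0.081618·7 = 1.913971
residual = y − ŷ = 1.8 − 1.913971 = -0.113971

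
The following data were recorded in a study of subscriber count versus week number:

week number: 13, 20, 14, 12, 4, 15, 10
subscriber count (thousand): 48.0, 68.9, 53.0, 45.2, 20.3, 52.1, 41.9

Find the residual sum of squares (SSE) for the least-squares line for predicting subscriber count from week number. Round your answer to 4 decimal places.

n = 7, Σx = 88, Σy = 329.4, Σxy = 4568.1, Σx² = 1250, Σy² = 16785.36
Sxx = Σx² − (Σx)²/n = 1250 − 1106.285714 = 143.714286
Sxy = Σxy − (Σx)(Σy)/n = 4568.1 − 4141.028571 = 427.071429
Syy = Σy² − (Σy)²/n = 16785.36 − 15500.622857 = 1284.737143
b = Sxy/Sxx = 427.071429/143.714286 = 2.971670
SSE = Syy − b·Sxy = 1284.737143 − 2.971670·427.071429 = 15.621799

15.6218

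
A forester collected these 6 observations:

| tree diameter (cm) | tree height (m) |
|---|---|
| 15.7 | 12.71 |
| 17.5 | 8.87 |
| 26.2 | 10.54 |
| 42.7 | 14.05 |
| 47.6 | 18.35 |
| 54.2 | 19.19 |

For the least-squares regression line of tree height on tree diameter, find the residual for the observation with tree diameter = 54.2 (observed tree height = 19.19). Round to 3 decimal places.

0.706

n = 6, Σx = 203.9, Σy = 83.71, Σxy = 3144.413, Σx² = 8265.87
Sxx = Σx² − (Σx)²/n = 8265.87 − 6929.201667 = 1336.668333
Sxy = Σxy − (Σx)(Σy)/n = 3144.413 − 2844.744833 = 299.668167
b = Sxy/Sxx = 299.668167/1336.668333 = 0.224190
a = ȳ − b·x̄ = 13.951667 − 0.224190·33.983333 = 6.332931
ŷ(54.2) = 6.332931 + 0.224190·54.2 = 18.484049
residual = y − ŷ = 19.19 − 18.484049 = 0.705951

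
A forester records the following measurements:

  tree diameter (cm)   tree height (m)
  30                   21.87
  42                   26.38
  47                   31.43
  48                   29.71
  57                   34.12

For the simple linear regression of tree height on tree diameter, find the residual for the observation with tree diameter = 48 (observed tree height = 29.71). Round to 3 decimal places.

-0.490

n = 5, Σx = 224, Σy = 143.51, Σxy = 6612.19, Σx² = 10426
Sxx = Σx² − (Σx)²/n = 10426 − 10035.2 = 390.8
Sxy = Σxy − (Σx)(Σy)/n = 6612.19 − 6429.248 = 182.942
b = Sxy/Sxx = 182.942/390.8 = 0.468122
a = ȳ − b·x̄ = 28.702 − 0.468122·44.8 = 7.730143
ŷ(48) = 7.730143 + 0.468122·48 = 30.199990
residual = y − ŷ = 29.71 − 30.199990 = -0.489990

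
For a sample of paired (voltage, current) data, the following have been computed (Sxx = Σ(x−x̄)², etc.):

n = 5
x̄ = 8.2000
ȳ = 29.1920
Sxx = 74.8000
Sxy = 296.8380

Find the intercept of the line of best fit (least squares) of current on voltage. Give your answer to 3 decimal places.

b = Sxy/Sxx = 296.838/74.8 = 3.968422
a = ȳ − b·x̄ = 29.192 − 3.968422·8.2 = -3.349064

-3.349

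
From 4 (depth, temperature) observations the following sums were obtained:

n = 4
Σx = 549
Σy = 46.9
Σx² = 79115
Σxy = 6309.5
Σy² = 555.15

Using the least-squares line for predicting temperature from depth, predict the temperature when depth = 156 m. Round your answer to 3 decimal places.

11.090

Sxx = Σx² − (Σx)²/n = 79115 − 75350.25 = 3764.75
Sxy = Σxy − (Σx)(Σy)/n = 6309.5 − 6437.025 = -127.525
b = Sxy/Sxx = -127.525/3764.75 = -0.033873
a = ȳ − b·x̄ = 11.725 − (-0.033873)·137.25 = 16.374128
ŷ(156) = a + b·156 = 16.374128 + (-0.033873)·156 = 11.089873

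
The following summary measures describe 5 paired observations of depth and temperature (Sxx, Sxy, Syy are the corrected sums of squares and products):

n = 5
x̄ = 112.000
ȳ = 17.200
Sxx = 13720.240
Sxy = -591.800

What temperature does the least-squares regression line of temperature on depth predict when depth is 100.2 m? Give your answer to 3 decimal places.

b = Sxy/Sxx = -591.8/13720.24 = -0.043133
a = ȳ − b·x̄ = 17.2 − (-0.043133)·112 = 22.030936
ŷ(100.2) = a + b·100.2 = 22.030936 + (-0.043133)·100.2 = 17.708974

17.709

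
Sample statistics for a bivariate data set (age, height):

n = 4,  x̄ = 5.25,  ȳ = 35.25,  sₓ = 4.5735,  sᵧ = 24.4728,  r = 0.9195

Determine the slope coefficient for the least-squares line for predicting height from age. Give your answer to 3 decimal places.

4.920

b = r · sᵧ/sₓ = 0.9195 · 24.4728/4.5735 = 4.920245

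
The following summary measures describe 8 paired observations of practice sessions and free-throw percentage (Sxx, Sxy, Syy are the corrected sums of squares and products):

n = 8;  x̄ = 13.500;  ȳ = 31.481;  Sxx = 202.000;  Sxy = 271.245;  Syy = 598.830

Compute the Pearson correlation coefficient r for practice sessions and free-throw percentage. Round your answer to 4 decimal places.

0.7799

r = Sxy/√(Sxx·Syy) = 271.245/√(120963.66) = 271.245/347.798304 = 0.779892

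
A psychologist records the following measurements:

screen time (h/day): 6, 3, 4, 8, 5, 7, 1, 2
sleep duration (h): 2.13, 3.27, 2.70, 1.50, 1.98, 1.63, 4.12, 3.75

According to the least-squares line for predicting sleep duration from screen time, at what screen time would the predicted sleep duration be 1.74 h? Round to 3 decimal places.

n = 8, Σx = 36, Σy = 21.08, Σxy = 78.32, Σx² = 204
Sxx = Σx² − (Σx)²/n = 204 − 162 = 42
Sxy = Σxy − (Σx)(Σy)/n = 78.32 − 94.86 = -16.54
b = Sxy/Sxx = -16.54/42 = -0.393810
a = ȳ − b·x̄ = 2.635 − (-0.393810)·4.5 = 4.407143
Set a + b·x = 1.74: x = (1.74 − 4.407143) / (-0.393810) = 6.772672

6.773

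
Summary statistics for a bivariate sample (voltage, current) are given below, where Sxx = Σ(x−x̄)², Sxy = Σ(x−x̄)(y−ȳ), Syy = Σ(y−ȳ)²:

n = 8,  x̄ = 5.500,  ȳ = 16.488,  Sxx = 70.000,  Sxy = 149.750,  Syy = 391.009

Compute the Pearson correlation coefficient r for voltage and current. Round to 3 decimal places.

r = Sxy/√(Sxx·Syy) = 149.75/√(27370.63) = 149.75/165.440714 = 0.905158

0.905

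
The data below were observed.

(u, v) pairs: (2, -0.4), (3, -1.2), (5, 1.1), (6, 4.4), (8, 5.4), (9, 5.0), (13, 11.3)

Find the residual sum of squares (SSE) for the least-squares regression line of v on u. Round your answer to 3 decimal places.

6.494

n = 7, Σx = 46, Σy = 25.6, Σxy = 262.6, Σx² = 388, Σy² = 204.02
Sxx = Σx² − (Σx)²/n = 388 − 302.285714 = 85.714286
Sxy = Σxy − (Σx)(Σy)/n = 262.6 − 168.228571 = 94.371429
Syy = Σy² − (Σy)²/n = 204.02 − 93.622857 = 110.397143
b = Sxy/Sxx = 94.371429/85.714286 = 1.101
SSE = Syy − b·Sxy = 110.397143 − 1.101·94.371429 = 6.4942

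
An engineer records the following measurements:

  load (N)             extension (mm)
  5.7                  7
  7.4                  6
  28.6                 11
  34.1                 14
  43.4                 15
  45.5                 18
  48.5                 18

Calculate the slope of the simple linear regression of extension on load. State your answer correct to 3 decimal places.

0.270

n = 7, Σx = 213.2, Σy = 89, Σxy = 3219.3, Σx² = 8374.08
Sxx = Σx² − (Σx)²/n = 8374.08 − 6493.462857 = 1880.617143
Sxy = Σxy − (Σx)(Σy)/n = 3219.3 − 2710.685714 = 508.614286
b = Sxy/Sxx = 508.614286/1880.617143 = 0.270451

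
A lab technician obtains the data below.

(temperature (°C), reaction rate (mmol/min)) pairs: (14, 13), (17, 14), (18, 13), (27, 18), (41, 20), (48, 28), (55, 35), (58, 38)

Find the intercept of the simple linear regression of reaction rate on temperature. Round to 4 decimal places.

n = 8, Σx = 278, Σy = 179, Σxy = 7433, Σx² = 11912
Sxx = Σx² − (Σx)²/n = 11912 − 9660.5 = 2251.5
Sxy = Σxy − (Σx)(Σy)/n = 7433 − 6220.25 = 1212.75
b = Sxy/Sxx = 1212.75/2251.5 = 0.538641
a = ȳ − b·x̄ = 22.375 − 0.538641·34.75 = 3.657229

3.6572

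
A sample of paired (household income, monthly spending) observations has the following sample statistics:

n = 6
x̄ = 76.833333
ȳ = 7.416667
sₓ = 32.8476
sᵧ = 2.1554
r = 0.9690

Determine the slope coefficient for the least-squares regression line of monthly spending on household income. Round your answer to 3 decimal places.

0.064

b = r · sᵧ/sₓ = 0.969 · 2.1554/32.8476 = 0.063584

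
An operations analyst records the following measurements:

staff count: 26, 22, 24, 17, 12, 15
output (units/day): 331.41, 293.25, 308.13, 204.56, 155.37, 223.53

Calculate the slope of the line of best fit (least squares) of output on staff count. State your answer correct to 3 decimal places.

12.185

n = 6, Σx = 116, Σy = 1516.25, Σxy = 31158.19, Σx² = 2394
Sxx = Σx² − (Σx)²/n = 2394 − 2242.666667 = 151.333333
Sxy = Σxy − (Σx)(Σy)/n = 31158.19 − 29314.166667 = 1844.023333
b = Sxy/Sxx = 1844.023333/151.333333 = 12.185176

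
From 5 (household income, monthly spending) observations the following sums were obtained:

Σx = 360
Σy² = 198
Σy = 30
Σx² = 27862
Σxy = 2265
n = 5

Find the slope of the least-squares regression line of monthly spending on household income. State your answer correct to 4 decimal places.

Sxx = Σx² − (Σx)²/n = 27862 − 25920 = 1942
Sxy = Σxy − (Σx)(Σy)/n = 2265 − 2160 = 105
b = Sxy/Sxx = 105/1942 = 0.054068

0.0541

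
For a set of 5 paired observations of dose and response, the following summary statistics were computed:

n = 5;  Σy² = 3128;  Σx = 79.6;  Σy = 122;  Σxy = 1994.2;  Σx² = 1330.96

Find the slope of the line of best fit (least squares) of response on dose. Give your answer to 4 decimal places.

Sxx = Σx² − (Σx)²/n = 1330.96 − 1267.232 = 63.728
Sxy = Σxy − (Σx)(Σy)/n = 1994.2 − 1942.24 = 51.96
b = Sxy/Sxx = 51.96/63.728 = 0.815340

0.8153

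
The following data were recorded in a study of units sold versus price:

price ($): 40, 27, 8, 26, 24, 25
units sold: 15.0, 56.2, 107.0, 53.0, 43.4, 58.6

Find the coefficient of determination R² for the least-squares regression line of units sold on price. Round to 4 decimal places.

0.9353

n = 6, Σx = 150, Σy = 333.2, Σxy = 6858, Σx² = 4270, Σy² = 22958.96
Sxx = Σx² − (Σx)²/n = 4270 − 3750 = 520
Sxy = Σxy − (Σx)(Σy)/n = 6858 − 8330 = -1472
Syy = Σy² − (Σy)²/n = 22958.96 − 18503.706667 = 4455.253333
R² = Sxy²/(Sxx·Syy) = (-1472)²/(520·4455.253333) = 0.935276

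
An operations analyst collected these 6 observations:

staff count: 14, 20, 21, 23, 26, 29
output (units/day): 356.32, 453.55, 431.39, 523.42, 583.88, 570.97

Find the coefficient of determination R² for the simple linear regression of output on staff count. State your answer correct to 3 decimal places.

0.903

n = 6, Σx = 133, Σy = 2919.53, Σxy = 66896.34, Σx² = 3083, Σy² = 1459659.9687
Sxx = Σx² − (Σx)²/n = 3083 − 2948.166667 = 134.833333
Sxy = Σxy − (Σx)(Σy)/n = 66896.34 − 64716.248333 = 2180.091667
Syy = Σy² − (Σy)²/n = 1459659.9687 − 1420609.236817 = 39050.731883
R² = Sxy²/(Sxx·Syy) = (2180.091667)²/(134.833333·39050.731883) = 0.902658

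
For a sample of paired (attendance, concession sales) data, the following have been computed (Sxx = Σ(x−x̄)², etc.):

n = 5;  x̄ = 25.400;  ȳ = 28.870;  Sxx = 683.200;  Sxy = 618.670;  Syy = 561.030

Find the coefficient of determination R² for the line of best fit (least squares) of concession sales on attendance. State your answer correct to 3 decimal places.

0.999

R² = Sxy²/(Sxx·Syy) = (618.67)²/(683.2·561.03) = 0.998583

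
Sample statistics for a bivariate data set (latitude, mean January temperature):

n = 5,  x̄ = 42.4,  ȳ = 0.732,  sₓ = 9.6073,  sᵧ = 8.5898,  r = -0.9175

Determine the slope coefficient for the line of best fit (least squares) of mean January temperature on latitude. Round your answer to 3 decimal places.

b = r · sᵧ/sₓ = -0.9175 · 8.5898/9.6073 = -0.820328

-0.820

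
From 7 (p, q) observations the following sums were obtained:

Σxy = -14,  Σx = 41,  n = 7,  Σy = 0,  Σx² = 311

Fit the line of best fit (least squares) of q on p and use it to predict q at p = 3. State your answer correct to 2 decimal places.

Sxx = Σx² − (Σx)²/n = 311 − 240.142857 = 70.857143
Sxy = Σxy − (Σx)(Σy)/n = -14 − 0 = -14
b = Sxy/Sxx = -14/70.857143 = -0.197581
a = ȳ − b·x̄ = 0 − (-0.197581)·5.857143 = 1.157258
ŷ(3) = a + b·3 = 1.157258 + (-0.197581)·3 = 0.564516

0.56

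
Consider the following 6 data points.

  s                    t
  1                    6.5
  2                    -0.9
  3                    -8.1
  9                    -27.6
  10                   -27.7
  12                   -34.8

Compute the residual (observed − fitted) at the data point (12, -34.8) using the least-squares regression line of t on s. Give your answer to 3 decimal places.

n = 6, Σx = 37, Σy = -92.6, Σxy = -962.6, Σx² = 339
Sxx = Σx² − (Σx)²/n = 339 − 228.166667 = 110.833333
Sxy = Σxy − (Σx)(Σy)/n = -962.6 − (-571.033333) = -391.566667
b = Sxy/Sxx = -391.566667/110.833333 = -3.532932
a = ȳ − b·x̄ = -15.433333 − (-3.532932)·6.166667 = 6.353083
ŷ(12) = 6.353083 + (-3.532932)·12 = -36.042105
residual = y − ŷ = -34.8 − (-36.042105) = 1.242105

1.242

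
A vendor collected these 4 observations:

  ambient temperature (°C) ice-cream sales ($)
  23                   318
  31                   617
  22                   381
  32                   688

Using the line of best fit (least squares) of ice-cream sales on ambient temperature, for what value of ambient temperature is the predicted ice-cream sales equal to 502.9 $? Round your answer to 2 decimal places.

27.06

n = 4, Σx = 108, Σy = 2004, Σxy = 56839, Σx² = 2998
Sxx = Σx² − (Σx)²/n = 2998 − 2916 = 82
Sxy = Σxy − (Σx)(Σy)/n = 56839 − 54108 = 2731
b = Sxy/Sxx = 2731/82 = 33.304878
a = ȳ − b·x̄ = 501 − 33.304878·27 = -398.231707
Set a + b·x = 502.9: x = (502.9 − (-398.231707)) / 33.304878 = 27.057049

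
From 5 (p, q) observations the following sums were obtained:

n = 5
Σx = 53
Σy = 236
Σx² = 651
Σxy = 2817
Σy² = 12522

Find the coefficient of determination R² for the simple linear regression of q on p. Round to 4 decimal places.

0.8065

Sxx = Σx² − (Σx)²/n = 651 − 561.8 = 89.2
Sxy = Σxy − (Σx)(Σy)/n = 2817 − 2501.6 = 315.4
Syy = Σy² − (Σy)²/n = 12522 − 11139.2 = 1382.8
R² = Sxy²/(Sxx·Syy) = (315.4)²/(89.2·1382.8) = 0.806490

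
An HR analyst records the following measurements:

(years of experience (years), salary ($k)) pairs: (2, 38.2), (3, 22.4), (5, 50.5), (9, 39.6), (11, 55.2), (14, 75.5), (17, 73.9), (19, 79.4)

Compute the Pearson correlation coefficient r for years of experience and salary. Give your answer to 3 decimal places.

n = 8, Σx = 80, Σy = 434.7, Σxy = 5181.6, Σx² = 1086, Σy² = 26592.27
Sxx = Σx² − (Σx)²/n = 1086 − 800 = 286
Sxy = Σxy − (Σx)(Σy)/n = 5181.6 − 4347 = 834.6
Syy = Σy² − (Σy)²/n = 26592.27 − 23620.51125 = 2971.75875
r = Sxy/√(Sxx·Syy) = 834.6/√(849923.0025) = 834.6/921.912687 = 0.905292

0.905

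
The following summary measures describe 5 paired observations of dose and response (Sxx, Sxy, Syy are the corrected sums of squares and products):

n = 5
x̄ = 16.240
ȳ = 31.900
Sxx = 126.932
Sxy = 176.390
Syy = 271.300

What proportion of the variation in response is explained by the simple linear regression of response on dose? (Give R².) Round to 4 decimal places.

R² = Sxy²/(Sxx·Syy) = (176.39)²/(126.932·271.3) = 0.903498

0.9035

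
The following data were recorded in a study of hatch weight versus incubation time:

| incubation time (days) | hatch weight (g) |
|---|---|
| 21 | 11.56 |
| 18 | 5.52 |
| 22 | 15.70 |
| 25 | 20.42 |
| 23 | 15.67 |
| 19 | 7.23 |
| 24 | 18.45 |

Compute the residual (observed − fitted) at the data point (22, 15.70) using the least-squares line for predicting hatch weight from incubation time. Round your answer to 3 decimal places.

n = 7, Σx = 152, Σy = 94.55, Σxy = 2138.6, Σx² = 3340
Sxx = Σx² − (Σx)²/n = 3340 − 3300.571429 = 39.428571
Sxy = Σxy − (Σx)(Σy)/n = 2138.6 − 2053.085714 = 85.514286
b = Sxy/Sxx = 85.514286/39.428571 = 2.168841
a = ȳ − b·x̄ = 13.507143 − 2.168841·21.714286 = -33.587681
ŷ(22) = -33.587681 + 2.168841·22 = 14.126812
residual = y − ŷ = 15.70 − 14.126812 = 1.573188

1.573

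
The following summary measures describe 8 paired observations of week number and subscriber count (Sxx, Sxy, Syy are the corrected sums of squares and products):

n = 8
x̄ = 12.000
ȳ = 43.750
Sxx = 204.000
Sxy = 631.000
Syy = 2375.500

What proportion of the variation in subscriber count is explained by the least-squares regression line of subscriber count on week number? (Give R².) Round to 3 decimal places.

R² = Sxy²/(Sxx·Syy) = (631)²/(204·2375.5) = 0.821625

0.822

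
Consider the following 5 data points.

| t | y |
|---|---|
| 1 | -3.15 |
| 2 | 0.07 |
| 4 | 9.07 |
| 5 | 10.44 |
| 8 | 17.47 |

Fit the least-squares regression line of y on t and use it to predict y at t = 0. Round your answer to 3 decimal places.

-5.171

n = 5, Σx = 20, Σy = 33.9, Σxy = 225.23, Σx² = 110
Sxx = Σx² − (Σx)²/n = 110 − 80 = 30
Sxy = Σxy − (Σx)(Σy)/n = 225.23 − 135.6 = 89.63
b = Sxy/Sxx = 89.63/30 = 2.987667
a = ȳ − b·x̄ = 6.78 − 2.987667·4 = -5.170667
ŷ(0) = a + b·0 = -5.170667 + 2.987667·0 = -5.170667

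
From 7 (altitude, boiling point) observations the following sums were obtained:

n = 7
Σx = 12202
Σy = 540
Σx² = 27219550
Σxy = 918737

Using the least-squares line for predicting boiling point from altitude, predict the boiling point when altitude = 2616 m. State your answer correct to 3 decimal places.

73.833

Sxx = Σx² − (Σx)²/n = 27219550 − 21269829.142857 = 5949720.857143
Sxy = Σxy − (Σx)(Σy)/n = 918737 − 941297.142857 = -22560.142857
b = Sxy/Sxx = -22560.142857/5949720.857143 = -0.003792
a = ȳ − b·x̄ = 77.142857 − (-0.003792)·1743.142857 = 83.752504
ŷ(2616) = a + b·2616 = 83.752504 + (-0.003792)·2616 = 73.833159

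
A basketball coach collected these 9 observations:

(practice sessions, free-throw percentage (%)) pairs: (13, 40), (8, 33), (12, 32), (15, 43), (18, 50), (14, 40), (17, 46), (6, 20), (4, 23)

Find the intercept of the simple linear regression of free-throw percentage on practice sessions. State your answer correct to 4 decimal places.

n = 9, Σx = 107, Σy = 327, Σxy = 4267, Σx² = 1463
Sxx = Σx² − (Σx)²/n = 1463 − 1272.111111 = 190.888889
Sxy = Σxy − (Σx)(Σy)/n = 4267 − 3887.666667 = 379.333333
b = Sxy/Sxx = 379.333333/190.888889 = 1.987194
a = ȳ − b·x̄ = 36.333333 − 1.987194·11.888889 = 12.707800

12.7078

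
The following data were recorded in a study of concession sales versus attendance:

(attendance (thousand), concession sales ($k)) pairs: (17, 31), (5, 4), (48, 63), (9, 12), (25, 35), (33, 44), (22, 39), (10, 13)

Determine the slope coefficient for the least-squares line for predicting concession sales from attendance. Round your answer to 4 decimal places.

n = 8, Σx = 169, Σy = 241, Σxy = 6994, Σx² = 4997
Sxx = Σx² − (Σx)²/n = 4997 − 3570.125 = 1426.875
Sxy = Σxy − (Σx)(Σy)/n = 6994 − 5091.125 = 1902.875
b = Sxy/Sxx = 1902.875/1426.875 = 1.333596

1.3336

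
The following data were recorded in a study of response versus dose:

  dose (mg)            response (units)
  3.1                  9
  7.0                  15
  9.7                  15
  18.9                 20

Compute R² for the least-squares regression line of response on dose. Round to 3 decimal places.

n = 4, Σx = 38.7, Σy = 59, Σxy = 656.4, Σx² = 509.91, Σy² = 931
Sxx = Σx² − (Σx)²/n = 509.91 − 374.4225 = 135.4875
Sxy = Σxy − (Σx)(Σy)/n = 656.4 − 570.825 = 85.575
Syy = Σy² − (Σy)²/n = 931 − 870.25 = 60.75
R² = Sxy²/(Sxx·Syy) = (85.575)²/(135.4875·60.75) = 0.889710

0.890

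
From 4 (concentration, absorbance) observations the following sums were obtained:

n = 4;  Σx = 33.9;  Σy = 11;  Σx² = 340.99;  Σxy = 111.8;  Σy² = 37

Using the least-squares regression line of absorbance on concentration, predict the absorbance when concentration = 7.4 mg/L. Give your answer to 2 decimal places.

2.38

Sxx = Σx² − (Σx)²/n = 340.99 − 287.3025 = 53.6875
Sxy = Σxy − (Σx)(Σy)/n = 111.8 − 93.225 = 18.575
b = Sxy/Sxx = 18.575/53.6875 = 0.345984
a = ȳ − b·x̄ = 2.75 − 0.345984·8.475 = -0.182212
ŷ(7.4) = a + b·7.4 = -0.182212 + 0.345984·7.4 = 2.378068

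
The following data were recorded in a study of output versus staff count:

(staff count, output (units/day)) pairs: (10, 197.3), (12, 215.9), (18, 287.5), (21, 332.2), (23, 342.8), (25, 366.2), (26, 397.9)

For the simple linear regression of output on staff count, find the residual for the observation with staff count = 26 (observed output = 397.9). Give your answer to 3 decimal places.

11.441

n = 7, Σx = 135, Σy = 2139.8, Σxy = 44099.8, Σx² = 2839
Sxx = Σx² − (Σx)²/n = 2839 − 2603.571429 = 235.428571
Sxy = Σxy − (Σx)(Σy)/n = 44099.8 − 41267.571429 = 2832.228571
b = Sxy/Sxx = 2832.228571/235.428571 = 12.030097
a = ȳ − b·x̄ = 305.685714 − 12.030097·19.285714 = 73.676699
ŷ(26) = 73.676699 + 12.030097·26 = 386.459223
residual = y − ŷ = 397.9 − 386.459223 = 11.440777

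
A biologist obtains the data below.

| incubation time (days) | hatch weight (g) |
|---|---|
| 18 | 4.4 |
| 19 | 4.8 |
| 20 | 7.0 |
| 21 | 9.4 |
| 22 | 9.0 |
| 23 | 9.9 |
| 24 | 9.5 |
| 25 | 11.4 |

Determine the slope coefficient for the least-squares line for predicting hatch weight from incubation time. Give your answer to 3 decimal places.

n = 8, Σx = 172, Σy = 65.4, Σxy = 1446.5, Σx² = 3740
Sxx = Σx² − (Σx)²/n = 3740 − 3698 = 42
Sxy = Σxy − (Σx)(Σy)/n = 1446.5 − 1406.1 = 40.4
b = Sxy/Sxx = 40.4/42 = 0.961905

0.962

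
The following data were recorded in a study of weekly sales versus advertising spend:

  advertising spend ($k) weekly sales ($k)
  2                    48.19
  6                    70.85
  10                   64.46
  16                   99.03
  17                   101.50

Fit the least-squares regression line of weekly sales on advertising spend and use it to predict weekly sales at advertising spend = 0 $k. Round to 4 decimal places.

42.2105

n = 5, Σx = 51, Σy = 384.03, Σxy = 4476.06, Σx² = 685
Sxx = Σx² − (Σx)²/n = 685 − 520.2 = 164.8
Sxy = Σxy − (Σx)(Σy)/n = 4476.06 − 3917.106 = 558.954
b = Sxy/Sxx = 558.954/164.8 = 3.391711
a = ȳ − b·x̄ = 76.806 − 3.391711·10.2 = 42.210546
ŷ(0) = a + b·0 = 42.210546 + 3.391711·0 = 42.210546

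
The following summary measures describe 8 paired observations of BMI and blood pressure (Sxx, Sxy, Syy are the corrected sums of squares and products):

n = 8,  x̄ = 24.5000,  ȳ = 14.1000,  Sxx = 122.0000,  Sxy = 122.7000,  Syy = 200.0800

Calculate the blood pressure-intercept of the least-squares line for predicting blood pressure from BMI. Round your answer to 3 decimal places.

-10.541

b = Sxy/Sxx = 122.7/122 = 1.005738
a = ȳ − b·x̄ = 14.1 − 1.005738·24.5 = -10.540574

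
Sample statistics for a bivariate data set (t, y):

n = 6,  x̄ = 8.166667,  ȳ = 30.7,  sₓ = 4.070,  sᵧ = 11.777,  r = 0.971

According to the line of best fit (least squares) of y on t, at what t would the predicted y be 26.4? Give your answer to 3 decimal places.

b = r · sᵧ/sₓ = 0.971 · 11.777/4.07 = 2.809697
a = ȳ − b·x̄ = 30.7 − 2.809697·8.166667 = 7.754140
Set a + b·x = 26.4: x = (26.4 − 7.754140) / 2.809697 = 6.636253

6.636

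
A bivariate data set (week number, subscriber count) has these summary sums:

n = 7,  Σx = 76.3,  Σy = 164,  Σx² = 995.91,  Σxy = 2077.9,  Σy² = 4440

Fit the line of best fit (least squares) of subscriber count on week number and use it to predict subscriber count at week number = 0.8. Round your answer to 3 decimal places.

5.576

Sxx = Σx² − (Σx)²/n = 995.91 − 831.67 = 164.24
Sxy = Σxy − (Σx)(Σy)/n = 2077.9 − 1787.6 = 290.3
b = Sxy/Sxx = 290.3/164.24 = 1.767535
a = ȳ − b·x̄ = 23.428571 − 1.767535·10.9 = 4.162437
ŷ(0.8) = a + b·0.8 = 4.162437 + 1.767535·0.8 = 5.576465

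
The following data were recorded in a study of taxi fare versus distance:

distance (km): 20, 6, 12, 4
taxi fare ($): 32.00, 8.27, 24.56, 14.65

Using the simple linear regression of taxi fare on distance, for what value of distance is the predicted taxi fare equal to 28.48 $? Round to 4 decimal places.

n = 4, Σx = 42, Σy = 79.48, Σxy = 1042.94, Σx² = 596
Sxx = Σx² − (Σx)²/n = 596 − 441 = 155
Sxy = Σxy − (Σx)(Σy)/n = 1042.94 − 834.54 = 208.4
b = Sxy/Sxx = 208.4/155 = 1.344516
a = ȳ − b·x̄ = 19.87 − 1.344516·10.5 = 5.752581
Set a + b·x = 28.48: x = (28.48 − 5.752581) / 1.344516 = 16.903791

16.9038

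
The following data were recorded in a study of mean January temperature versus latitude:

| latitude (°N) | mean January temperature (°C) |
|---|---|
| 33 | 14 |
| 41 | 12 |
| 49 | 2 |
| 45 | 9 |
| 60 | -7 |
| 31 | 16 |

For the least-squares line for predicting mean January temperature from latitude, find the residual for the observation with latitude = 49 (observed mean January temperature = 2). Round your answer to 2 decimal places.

-1.09

n = 6, Σx = 259, Σy = 46, Σxy = 1533, Σx² = 11757
Sxx = Σx² − (Σx)²/n = 11757 − 11180.166667 = 576.833333
Sxy = Σxy − (Σx)(Σy)/n = 1533 − 1985.666667 = -452.666667
b = Sxy/Sxx = -452.666667/576.833333 = -0.784744
a = ȳ − b·x̄ = 7.666667 − (-0.784744)·43.166667 = 41.541462
ŷ(49) = 41.541462 + (-0.784744)·49 = 3.088992
residual = y − ŷ = 2 − 3.088992 = -1.088992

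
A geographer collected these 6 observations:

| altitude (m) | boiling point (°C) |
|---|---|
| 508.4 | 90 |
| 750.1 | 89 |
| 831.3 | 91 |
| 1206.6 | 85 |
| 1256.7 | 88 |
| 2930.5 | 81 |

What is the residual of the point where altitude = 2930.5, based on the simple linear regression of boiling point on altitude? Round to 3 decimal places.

0.257

n = 6, Σx = 7483.6, Σy = 524, Σxy = 638684.3, Σx² = 13135188.96
Sxx = Σx² − (Σx)²/n = 13135188.96 − 9334044.826667 = 3801144.133333
Sxy = Σxy − (Σx)(Σy)/n = 638684.3 − 653567.733333 = -14883.433333
b = Sxy/Sxx = -14883.433333/3801144.133333 = -0.003916
a = ȳ − b·x̄ = 87.333333 − (-0.003916)·1247.266667 = 92.217024
ŷ(2930.5) = 92.217024 + (-0.003916)·2930.5 = 80.742610
residual = y − ŷ = 81 − 80.742610 = 0.257390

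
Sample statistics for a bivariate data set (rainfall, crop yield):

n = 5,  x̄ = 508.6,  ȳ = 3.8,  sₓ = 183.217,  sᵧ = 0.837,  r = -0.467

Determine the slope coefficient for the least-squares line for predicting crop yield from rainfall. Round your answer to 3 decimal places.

b = r · sᵧ/sₓ = -0.467 · 0.837/183.217 = -0.002133

-0.002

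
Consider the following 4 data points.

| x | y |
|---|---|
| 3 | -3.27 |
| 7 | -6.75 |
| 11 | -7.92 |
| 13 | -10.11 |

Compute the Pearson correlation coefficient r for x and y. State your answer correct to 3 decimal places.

n = 4, Σx = 34, Σy = -28.05, Σxy = -275.61, Σx² = 348, Σy² = 221.1939
Sxx = Σx² − (Σx)²/n = 348 − 289 = 59
Sxy = Σxy − (Σx)(Σy)/n = -275.61 − (-238.425) = -37.185
Syy = Σy² − (Σy)²/n = 221.1939 − 196.700625 = 24.493275
r = Sxy/√(Sxx·Syy) = -37.185/√(1445.103225) = -37.185/38.014513 = -0.978179

-0.978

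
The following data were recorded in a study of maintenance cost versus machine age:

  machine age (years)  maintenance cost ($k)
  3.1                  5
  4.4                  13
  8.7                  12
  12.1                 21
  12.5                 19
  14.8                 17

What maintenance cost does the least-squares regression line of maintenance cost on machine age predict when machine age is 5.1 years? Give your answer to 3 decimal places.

n = 6, Σx = 55.6, Σy = 87, Σxy = 920.3, Σx² = 626.36
Sxx = Σx² − (Σx)²/n = 626.36 − 515.226667 = 111.133333
Sxy = Σxy − (Σx)(Σy)/n = 920.3 − 806.2 = 114.1
b = Sxy/Sxx = 114.1/111.133333 = 1.026695
a = ȳ − b·x̄ = 14.5 − 1.026695·9.266667 = 4.985963
ŷ(5.1) = a + b·5.1 = 4.985963 + 1.026695·5.1 = 10.222106

10.222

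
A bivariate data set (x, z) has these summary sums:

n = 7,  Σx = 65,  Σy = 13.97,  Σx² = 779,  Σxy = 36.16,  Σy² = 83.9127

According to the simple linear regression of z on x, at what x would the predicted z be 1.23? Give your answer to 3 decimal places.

10.721

Sxx = Σx² − (Σx)²/n = 779 − 603.571429 = 175.428571
Sxy = Σxy − (Σx)(Σy)/n = 36.16 − 129.721429 = -93.561429
b = Sxy/Sxx = -93.561429/175.428571 = -0.533331
a = ȳ − b·x̄ = 1.995714 − (-0.533331)·9.285714 = 6.948070
Set a + b·x = 1.23: x = (1.23 − 6.948070) / (-0.533331) = 10.721436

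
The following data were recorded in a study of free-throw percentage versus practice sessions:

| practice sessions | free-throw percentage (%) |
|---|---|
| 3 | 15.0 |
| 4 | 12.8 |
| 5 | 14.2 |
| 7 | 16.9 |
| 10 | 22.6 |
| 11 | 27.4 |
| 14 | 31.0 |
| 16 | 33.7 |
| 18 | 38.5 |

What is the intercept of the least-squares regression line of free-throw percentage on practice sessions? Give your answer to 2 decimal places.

6.75

n = 9, Σx = 88, Σy = 212.1, Σxy = 2479.1, Σx² = 1096
Sxx = Σx² − (Σx)²/n = 1096 − 860.444444 = 235.555556
Sxy = Σxy − (Σx)(Σy)/n = 2479.1 − 2073.866667 = 405.233333
b = Sxy/Sxx = 405.233333/235.555556 = 1.720330
a = ȳ − b·x̄ = 23.566667 − 1.720330·9.777778 = 6.745660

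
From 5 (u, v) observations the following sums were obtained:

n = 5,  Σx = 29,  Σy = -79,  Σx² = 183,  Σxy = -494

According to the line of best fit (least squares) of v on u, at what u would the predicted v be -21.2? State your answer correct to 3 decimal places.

8.032

Sxx = Σx² − (Σx)²/n = 183 − 168.2 = 14.8
Sxy = Σxy − (Σx)(Σy)/n = -494 − (-458.2) = -35.8
b = Sxy/Sxx = -35.8/14.8 = -2.418919
a = ȳ − b·x̄ = -15.8 − (-2.418919)·5.8 = -1.770270
Set a + b·x = -21.2: x = (-21.2 − (-1.770270)) / (-2.418919) = 8.032402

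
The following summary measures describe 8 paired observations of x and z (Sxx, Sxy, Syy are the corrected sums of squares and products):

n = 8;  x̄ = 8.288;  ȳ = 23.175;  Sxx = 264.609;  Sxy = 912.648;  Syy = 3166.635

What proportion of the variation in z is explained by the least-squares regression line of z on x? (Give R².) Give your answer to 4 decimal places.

0.9940

R² = Sxy²/(Sxx·Syy) = (912.648)²/(264.609·3166.635) = 0.994040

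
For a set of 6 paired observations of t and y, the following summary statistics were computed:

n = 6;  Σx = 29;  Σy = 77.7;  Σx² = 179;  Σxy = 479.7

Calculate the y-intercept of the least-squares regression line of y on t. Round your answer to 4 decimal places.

Sxx = Σx² − (Σx)²/n = 179 − 140.166667 = 38.833333
Sxy = Σxy − (Σx)(Σy)/n = 479.7 − 375.55 = 104.15
b = Sxy/Sxx = 104.15/38.833333 = 2.681974
a = ȳ − b·x̄ = 12.95 − 2.681974·4.833333 = -0.012876

-0.0129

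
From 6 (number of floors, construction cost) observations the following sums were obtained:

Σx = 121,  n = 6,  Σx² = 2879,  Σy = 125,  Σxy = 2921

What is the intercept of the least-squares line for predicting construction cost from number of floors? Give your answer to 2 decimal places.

Sxx = Σx² − (Σx)²/n = 2879 − 2440.166667 = 438.833333
Sxy = Σxy − (Σx)(Σy)/n = 2921 − 2520.833333 = 400.166667
b = Sxy/Sxx = 400.166667/438.833333 = 0.911888
a = ȳ − b·x̄ = 20.833333 − 0.911888·20.166667 = 2.443600

2.44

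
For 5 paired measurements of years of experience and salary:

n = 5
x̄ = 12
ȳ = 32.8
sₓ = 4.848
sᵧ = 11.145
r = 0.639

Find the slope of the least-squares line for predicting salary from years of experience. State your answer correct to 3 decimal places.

b = r · sᵧ/sₓ = 0.639 · 11.145/4.848 = 1.468988

1.469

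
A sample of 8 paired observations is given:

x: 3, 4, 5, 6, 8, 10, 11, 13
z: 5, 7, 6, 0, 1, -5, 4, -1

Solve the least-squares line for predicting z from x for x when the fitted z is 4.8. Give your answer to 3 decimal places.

3.824

n = 8, Σx = 60, Σy = 17, Σxy = 62, Σx² = 540
Sxx = Σx² − (Σx)²/n = 540 − 450 = 90
Sxy = Σxy − (Σx)(Σy)/n = 62 − 127.5 = -65.5
b = Sxy/Sxx = -65.5/90 = -0.727778
a = ȳ − b·x̄ = 2.125 − (-0.727778)·7.5 = 7.583333
Set a + b·x = 4.8: x = (4.8 − 7.583333) / (-0.727778) = 3.824427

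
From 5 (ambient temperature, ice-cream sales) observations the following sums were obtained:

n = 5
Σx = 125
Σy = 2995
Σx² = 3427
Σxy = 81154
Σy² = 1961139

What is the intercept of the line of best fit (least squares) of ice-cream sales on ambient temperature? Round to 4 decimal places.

79.2152

Sxx = Σx² − (Σx)²/n = 3427 − 3125 = 302
Sxy = Σxy − (Σx)(Σy)/n = 81154 − 74875 = 6279
b = Sxy/Sxx = 6279/302 = 20.791391
a = ȳ − b·x̄ = 599 − 20.791391·25 = 79.215232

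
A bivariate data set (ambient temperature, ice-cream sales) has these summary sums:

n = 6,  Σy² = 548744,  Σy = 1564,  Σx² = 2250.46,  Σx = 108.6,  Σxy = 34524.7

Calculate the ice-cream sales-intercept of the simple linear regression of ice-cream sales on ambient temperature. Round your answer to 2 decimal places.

Sxx = Σx² − (Σx)²/n = 2250.46 − 1965.66 = 284.8
Sxy = Σxy − (Σx)(Σy)/n = 34524.7 − 28308.4 = 6216.3
b = Sxy/Sxx = 6216.3/284.8 = 21.826896
a = ȳ − b·x̄ = 260.666667 − 21.826896·18.1 = -134.400152

-134.40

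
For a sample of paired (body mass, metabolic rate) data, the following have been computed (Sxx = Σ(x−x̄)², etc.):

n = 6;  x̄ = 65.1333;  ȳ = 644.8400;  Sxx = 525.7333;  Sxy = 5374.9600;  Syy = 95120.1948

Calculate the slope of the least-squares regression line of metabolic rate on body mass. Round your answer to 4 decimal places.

b = Sxy/Sxx = 5374.96/525.7333 = 10.223739

10.2237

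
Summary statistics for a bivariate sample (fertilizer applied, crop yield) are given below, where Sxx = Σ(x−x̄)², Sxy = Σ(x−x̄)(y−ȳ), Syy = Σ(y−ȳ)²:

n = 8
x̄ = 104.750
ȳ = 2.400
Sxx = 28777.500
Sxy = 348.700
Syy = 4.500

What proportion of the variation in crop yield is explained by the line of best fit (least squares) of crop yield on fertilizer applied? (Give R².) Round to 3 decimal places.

R² = Sxy²/(Sxx·Syy) = (348.7)²/(28777.5·4.5) = 0.938941

0.939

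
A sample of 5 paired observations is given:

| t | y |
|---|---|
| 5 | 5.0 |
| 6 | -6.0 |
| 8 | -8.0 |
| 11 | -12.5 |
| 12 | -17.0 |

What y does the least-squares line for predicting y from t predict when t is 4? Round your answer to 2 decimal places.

3.31

n = 5, Σx = 42, Σy = -38.5, Σxy = -416.5, Σx² = 390
Sxx = Σx² − (Σx)²/n = 390 − 352.8 = 37.2
Sxy = Σxy − (Σx)(Σy)/n = -416.5 − (-323.4) = -93.1
b = Sxy/Sxx = -93.1/37.2 = -2.502688
a = ȳ − b·x̄ = -7.7 − (-2.502688)·8.4 = 13.322581
ŷ(4) = a + b·4 = 13.322581 + (-2.502688)·4 = 3.311828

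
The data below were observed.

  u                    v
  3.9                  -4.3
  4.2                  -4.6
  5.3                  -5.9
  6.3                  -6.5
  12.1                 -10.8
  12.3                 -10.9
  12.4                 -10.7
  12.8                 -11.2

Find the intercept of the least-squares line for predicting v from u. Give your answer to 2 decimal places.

n = 8, Σx = 69.3, Σy = -64.9, Σxy = -649.1, Σx² = 715.93
Sxx = Σx² − (Σx)²/n = 715.93 − 600.31125 = 115.61875
Sxy = Σxy − (Σx)(Σy)/n = -649.1 − (-562.19625) = -86.90375
b = Sxy/Sxx = -86.90375/115.61875 = -0.751641
a = ȳ − b·x̄ = -8.1125 − (-0.751641)·8.6625 = -1.601413

-1.60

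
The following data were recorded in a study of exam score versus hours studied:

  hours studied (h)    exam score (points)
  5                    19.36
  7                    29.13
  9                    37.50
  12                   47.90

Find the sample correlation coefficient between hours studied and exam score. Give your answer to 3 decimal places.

0.997

n = 4, Σx = 33, Σy = 133.89, Σxy = 1213.01, Σx² = 299, Σy² = 4924.0265
Sxx = Σx² − (Σx)²/n = 299 − 272.25 = 26.75
Sxy = Σxy − (Σx)(Σy)/n = 1213.01 − 1104.5925 = 108.4175
Syy = Σy² − (Σy)²/n = 4924.0265 − 4481.633025 = 442.393475
r = Sxy/√(Sxx·Syy) = 108.4175/√(11834.025456) = 108.4175/108.784307 = 0.996628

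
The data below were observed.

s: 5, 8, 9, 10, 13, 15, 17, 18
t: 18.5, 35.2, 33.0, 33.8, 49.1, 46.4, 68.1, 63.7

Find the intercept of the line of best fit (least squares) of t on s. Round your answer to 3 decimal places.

n = 8, Σx = 95, Σy = 347.8, Σxy = 4647.7, Σx² = 1277
Sxx = Σx² − (Σx)²/n = 1277 − 1128.125 = 148.875
Sxy = Σxy − (Σx)(Σy)/n = 4647.7 − 4130.125 = 517.575
b = Sxy/Sxx = 517.575/148.875 = 3.476574
a = ȳ − b·x̄ = 43.475 − 3.476574·11.875 = 2.190680

2.191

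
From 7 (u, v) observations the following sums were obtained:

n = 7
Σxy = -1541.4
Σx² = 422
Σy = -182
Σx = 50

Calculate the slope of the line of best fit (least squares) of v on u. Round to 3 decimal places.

-3.722

Sxx = Σx² − (Σx)²/n = 422 − 357.142857 = 64.857143
Sxy = Σxy − (Σx)(Σy)/n = -1541.4 − (-1300) = -241.4
b = Sxy/Sxx = -241.4/64.857143 = -3.722026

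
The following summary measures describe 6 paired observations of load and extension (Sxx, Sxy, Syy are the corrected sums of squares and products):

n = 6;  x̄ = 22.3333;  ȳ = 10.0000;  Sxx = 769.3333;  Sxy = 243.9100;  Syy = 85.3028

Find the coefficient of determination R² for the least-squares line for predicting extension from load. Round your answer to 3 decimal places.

0.907

R² = Sxy²/(Sxx·Syy) = (243.91)²/(769.3333·85.3028) = 0.906528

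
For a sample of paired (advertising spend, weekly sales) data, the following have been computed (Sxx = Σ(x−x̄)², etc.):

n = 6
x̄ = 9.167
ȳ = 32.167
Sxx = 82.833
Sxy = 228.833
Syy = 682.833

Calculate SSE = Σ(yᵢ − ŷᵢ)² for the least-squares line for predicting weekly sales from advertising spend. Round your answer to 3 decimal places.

b = Sxy/Sxx = 228.833/82.833 = 2.762583
SSE = Syy − b·Sxy = 682.833 − 2.762583·228.833 = 50.662948

50.663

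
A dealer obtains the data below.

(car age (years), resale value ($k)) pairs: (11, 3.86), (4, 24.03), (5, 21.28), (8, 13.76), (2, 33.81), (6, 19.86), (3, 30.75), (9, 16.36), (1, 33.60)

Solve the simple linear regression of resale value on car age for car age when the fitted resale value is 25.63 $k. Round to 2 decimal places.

n = 9, Σx = 49, Σy = 197.31, Σxy = 814.93, Σx² = 357
Sxx = Σx² − (Σx)²/n = 357 − 266.777778 = 90.222222
Sxy = Σxy − (Σx)(Σy)/n = 814.93 − 1074.243333 = -259.313333
b = Sxy/Sxx = -259.313333/90.222222 = -2.874163
a = ȳ − b·x̄ = 21.923333 − (-2.874163)·5.444444 = 37.571552
Set a + b·x = 25.63: x = (25.63 − 37.571552) / (-2.874163) = 4.154793

4.15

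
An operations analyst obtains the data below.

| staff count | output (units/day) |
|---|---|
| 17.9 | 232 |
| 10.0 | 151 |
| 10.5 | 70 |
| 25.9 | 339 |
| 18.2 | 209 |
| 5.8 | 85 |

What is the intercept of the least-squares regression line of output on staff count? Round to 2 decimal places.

-11.59

n = 6, Σx = 88.3, Σy = 1086, Σxy = 19474.7, Σx² = 1566.35
Sxx = Σx² − (Σx)²/n = 1566.35 − 1299.481667 = 266.868333
Sxy = Σxy − (Σx)(Σy)/n = 19474.7 − 15982.3 = 3492.4
b = Sxy/Sxx = 3492.4/266.868333 = 13.086603
a = ȳ − b·x̄ = 181 − 13.086603·14.716667 = -11.591178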